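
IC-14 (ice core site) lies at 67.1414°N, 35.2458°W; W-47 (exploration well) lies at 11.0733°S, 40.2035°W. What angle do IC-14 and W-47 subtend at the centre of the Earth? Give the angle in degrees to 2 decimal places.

Δφ = -78.2147°,  Δλ = -4.9577°
a = sin²(Δφ/2) + cos φ₁ cos φ₂ sin²(Δλ/2) = 0.398591
c = 2·arcsin(√a) = 1.366561 rad = 78.2982°

78.30°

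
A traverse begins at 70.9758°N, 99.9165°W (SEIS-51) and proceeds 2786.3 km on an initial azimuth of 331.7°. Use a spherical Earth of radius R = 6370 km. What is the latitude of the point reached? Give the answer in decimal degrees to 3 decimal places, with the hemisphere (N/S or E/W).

77.946°N

δ = d/R = 2786.3/6370 = 0.437410 rad
φ₂ = arcsin(sin φ₁ cos δ + cos φ₁ sin δ cos θ)
   = arcsin(0.94538·0.90585 + 0.32597·0.42359·0.88048) = 77.94560°
λ₂ = λ₁ + atan2(sin θ sin δ cos φ₁, cos δ − sin φ₁ sin φ₂) = 154.15430°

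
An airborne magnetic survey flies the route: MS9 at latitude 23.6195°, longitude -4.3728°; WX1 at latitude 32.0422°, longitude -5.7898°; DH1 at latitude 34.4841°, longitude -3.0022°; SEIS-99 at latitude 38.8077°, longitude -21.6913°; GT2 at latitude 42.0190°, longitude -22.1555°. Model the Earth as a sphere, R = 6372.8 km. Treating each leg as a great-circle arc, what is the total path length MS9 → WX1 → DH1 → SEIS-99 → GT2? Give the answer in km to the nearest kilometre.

MS9→WX1: c = 0.148617 rad, d = 947.10 km
WX1→DH1: c = 0.058913 rad, d = 375.44 km
DH1→SEIS-99: c = 0.271815 rad, d = 1732.22 km
SEIS-99→GT2: c = 0.056386 rad, d = 359.34 km
Total = 947.10 + 375.44 + 1732.22 + 359.34 = 3414.10 km

3414 km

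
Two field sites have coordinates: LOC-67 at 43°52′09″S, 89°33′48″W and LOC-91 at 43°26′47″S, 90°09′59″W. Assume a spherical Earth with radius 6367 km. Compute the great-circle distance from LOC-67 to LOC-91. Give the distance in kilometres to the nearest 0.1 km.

67.5 km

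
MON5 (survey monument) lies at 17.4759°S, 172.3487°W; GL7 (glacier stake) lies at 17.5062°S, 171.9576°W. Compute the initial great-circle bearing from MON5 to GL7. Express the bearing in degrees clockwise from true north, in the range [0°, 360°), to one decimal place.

Δλ = 0.3911°
y = sin Δλ · cos φ₂ = 0.006510
x = cos φ₁ sin φ₂ − sin φ₁ cos φ₂ cos Δλ = -0.000536
θ = atan2(y, x) = 94.7027° → 94.7027° (mod 360°)

94.7°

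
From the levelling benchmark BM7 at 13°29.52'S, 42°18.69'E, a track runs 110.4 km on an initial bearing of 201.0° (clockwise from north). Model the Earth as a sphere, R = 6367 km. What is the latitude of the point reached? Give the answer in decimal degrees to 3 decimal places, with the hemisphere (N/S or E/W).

BM7: φ = -13.49200°, λ = +42.31150°
δ = d/R = 110.4/6367 = 0.017339 rad
φ₂ = arcsin(sin φ₁ cos δ + cos φ₁ sin δ cos θ)
   = arcsin(-0.23331·0.99985 + 0.97240·0.01734·-0.93358) = -14.41922°
λ₂ = λ₁ + atan2(sin θ sin δ cos φ₁, cos δ − sin φ₁ sin φ₂) = 41.94391°

14.419°S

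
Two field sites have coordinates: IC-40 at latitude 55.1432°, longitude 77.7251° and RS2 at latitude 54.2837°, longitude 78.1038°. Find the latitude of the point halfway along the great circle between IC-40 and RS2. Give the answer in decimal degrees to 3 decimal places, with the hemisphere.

54.714°N

Bx = cos φ₂ cos Δλ = 0.583759,  By = cos φ₂ sin Δλ = 0.003858
φₘ = atan2(sin φ₁ + sin φ₂, √((cos φ₁ + Bx)² + By²)) = 54.71360°
λₘ = λ₁ + atan2(By, cos φ₁ + Bx) = 77.91646°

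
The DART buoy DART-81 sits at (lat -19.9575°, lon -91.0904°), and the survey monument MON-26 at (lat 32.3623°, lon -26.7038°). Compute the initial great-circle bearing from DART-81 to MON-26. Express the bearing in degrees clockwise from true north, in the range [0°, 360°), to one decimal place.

50.5°

Δλ = 64.3866°
y = sin Δλ · cos φ₂ = 0.761675
x = cos φ₁ sin φ₂ − sin φ₁ cos φ₂ cos Δλ = 0.627761
θ = atan2(y, x) = 50.5052° → 50.5052° (mod 360°)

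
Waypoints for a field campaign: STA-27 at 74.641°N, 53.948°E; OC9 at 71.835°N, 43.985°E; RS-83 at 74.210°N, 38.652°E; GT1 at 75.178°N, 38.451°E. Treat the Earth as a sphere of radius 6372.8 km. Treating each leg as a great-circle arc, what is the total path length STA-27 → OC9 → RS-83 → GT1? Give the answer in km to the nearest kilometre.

869 km

STA-27→OC9: c = 0.069932 rad, d = 445.66 km
OC9→RS-83: c = 0.049527 rad, d = 315.62 km
RS-83→GT1: c = 0.016920 rad, d = 107.83 km
Total = 445.66 + 315.62 + 107.83 = 869.11 km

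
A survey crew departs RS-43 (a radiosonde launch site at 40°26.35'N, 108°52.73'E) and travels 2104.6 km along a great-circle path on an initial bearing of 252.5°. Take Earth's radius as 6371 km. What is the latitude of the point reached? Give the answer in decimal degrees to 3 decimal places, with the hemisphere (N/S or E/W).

32.638°N

RS-43: φ = +40.43917°, λ = +108.87883°
δ = d/R = 2104.6/6371 = 0.330341 rad
φ₂ = arcsin(sin φ₁ cos δ + cos φ₁ sin δ cos θ)
   = arcsin(0.64864·0.94593 + 0.76110·0.32437·-0.30071) = 32.63828°
λ₂ = λ₁ + atan2(sin θ sin δ cos φ₁, cos δ − sin φ₁ sin φ₂) = 87.32582°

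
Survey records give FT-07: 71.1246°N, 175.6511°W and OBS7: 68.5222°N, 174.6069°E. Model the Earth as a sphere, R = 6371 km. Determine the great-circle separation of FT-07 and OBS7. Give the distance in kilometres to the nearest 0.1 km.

Δφ = -2.6024°,  Δλ = -9.7420°
a = sin²(Δφ/2) + cos φ₁ cos φ₂ sin²(Δλ/2) = 0.001370
c = 2·arcsin(√a) = 0.074036 rad = 4.2420°
d = R·c = 6371 × 0.074036 = 471.7 km

471.7 km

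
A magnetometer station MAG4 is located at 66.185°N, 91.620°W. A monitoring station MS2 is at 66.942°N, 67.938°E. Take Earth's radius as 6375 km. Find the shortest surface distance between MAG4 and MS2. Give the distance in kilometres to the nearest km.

Δφ = 0.7570°,  Δλ = 159.5580°
a = sin²(Δφ/2) + cos φ₁ cos φ₂ sin²(Δλ/2) = 0.153212
c = 2·arcsin(√a) = 0.804354 rad = 46.0861°
d = R·c = 6375 × 0.804354 = 5127.8 km

5128 km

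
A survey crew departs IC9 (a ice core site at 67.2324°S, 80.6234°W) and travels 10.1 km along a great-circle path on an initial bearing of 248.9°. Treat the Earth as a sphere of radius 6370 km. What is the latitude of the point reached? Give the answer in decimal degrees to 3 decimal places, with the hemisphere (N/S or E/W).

67.265°S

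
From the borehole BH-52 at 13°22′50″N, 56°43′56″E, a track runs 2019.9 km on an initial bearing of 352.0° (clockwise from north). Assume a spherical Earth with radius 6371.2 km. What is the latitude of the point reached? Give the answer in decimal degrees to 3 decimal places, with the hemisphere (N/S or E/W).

BH-52: φ = +13.38056°, λ = +56.73222°
δ = d/R = 2019.9/6371.2 = 0.317036 rad
φ₂ = arcsin(sin φ₁ cos δ + cos φ₁ sin δ cos θ)
   = arcsin(0.23142·0.95016 + 0.97285·0.31175·0.99027) = 31.34716°
λ₂ = λ₁ + atan2(sin θ sin δ cos φ₁, cos δ − sin φ₁ sin φ₂) = 53.82016°

31.347°N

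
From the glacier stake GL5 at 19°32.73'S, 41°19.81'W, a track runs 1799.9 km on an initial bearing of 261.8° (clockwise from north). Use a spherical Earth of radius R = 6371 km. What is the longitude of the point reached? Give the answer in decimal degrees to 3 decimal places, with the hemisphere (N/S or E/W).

58.524°W

GL5: φ = -19.54550°, λ = -41.33017°
δ = d/R = 1799.9/6371 = 0.282515 rad
φ₂ = arcsin(sin φ₁ cos δ + cos φ₁ sin δ cos θ)
   = arcsin(-0.33456·0.96036 + 0.94238·0.27877·-0.14263) = -21.02421°
λ₂ = λ₁ + atan2(sin θ sin δ cos φ₁, cos δ − sin φ₁ sin φ₂) = -58.52367°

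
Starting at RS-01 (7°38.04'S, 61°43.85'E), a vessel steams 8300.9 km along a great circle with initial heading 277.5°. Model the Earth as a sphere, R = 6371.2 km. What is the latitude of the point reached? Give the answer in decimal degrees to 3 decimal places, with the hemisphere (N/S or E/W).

5.140°N

RS-01: φ = -7.63400°, λ = +61.73083°
δ = d/R = 8300.9/6371.2 = 1.302879 rad
φ₂ = arcsin(sin φ₁ cos δ + cos φ₁ sin δ cos θ)
   = arcsin(-0.13284·0.26472 + 0.99114·0.96432·0.13053) = 5.13984°
λ₂ = λ₁ + atan2(sin θ sin δ cos φ₁, cos δ − sin φ₁ sin φ₂) = -11.99549°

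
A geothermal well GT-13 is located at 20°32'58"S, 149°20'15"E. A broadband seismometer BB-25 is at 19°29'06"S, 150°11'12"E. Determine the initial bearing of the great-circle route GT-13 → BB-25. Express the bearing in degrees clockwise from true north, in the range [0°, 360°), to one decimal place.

GT-13: φ = -20.54944°, λ = +149.33750°
BB-25: φ = -19.48500°, λ = +150.18667°
Δλ = 0.8492°
y = sin Δλ · cos φ₂ = 0.013971
x = cos φ₁ sin φ₂ − sin φ₁ cos φ₂ cos Δλ = 0.018541
θ = atan2(y, x) = 37.0001° → 37.0001° (mod 360°)

37.0°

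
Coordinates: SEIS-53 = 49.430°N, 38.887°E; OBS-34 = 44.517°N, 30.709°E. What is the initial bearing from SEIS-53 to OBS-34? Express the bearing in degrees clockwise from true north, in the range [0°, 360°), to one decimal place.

Δλ = -8.1780°
y = sin Δλ · cos φ₂ = -0.101429
x = cos φ₁ sin φ₂ − sin φ₁ cos φ₂ cos Δλ = -0.080135
θ = atan2(y, x) = -128.3107° → 231.6893° (mod 360°)

231.7°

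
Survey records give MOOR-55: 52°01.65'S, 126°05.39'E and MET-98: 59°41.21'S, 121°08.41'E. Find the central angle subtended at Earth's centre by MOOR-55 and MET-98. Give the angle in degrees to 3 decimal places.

MOOR-55: φ = -52.02750°, λ = +126.08983°
MET-98: φ = -59.68683°, λ = +121.14017°
Δφ = -7.6593°,  Δλ = -4.9497°
a = sin²(Δφ/2) + cos φ₁ cos φ₂ sin²(Δλ/2) = 0.005040
c = 2·arcsin(√a) = 0.142106 rad = 8.1421°

8.142°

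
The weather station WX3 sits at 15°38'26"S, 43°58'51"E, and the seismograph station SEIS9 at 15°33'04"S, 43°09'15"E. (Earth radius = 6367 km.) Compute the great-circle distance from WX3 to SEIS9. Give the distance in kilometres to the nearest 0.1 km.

WX3: φ = -15.64056°, λ = +43.98083°
SEIS9: φ = -15.55111°, λ = +43.15417°
Δφ = 0.0894°,  Δλ = -0.8267°
a = sin²(Δφ/2) + cos φ₁ cos φ₂ sin²(Δλ/2) = 0.000049
c = 2·arcsin(√a) = 0.013984 rad = 0.8012°
d = R·c = 6367 × 0.013984 = 89.0 km

89.0 km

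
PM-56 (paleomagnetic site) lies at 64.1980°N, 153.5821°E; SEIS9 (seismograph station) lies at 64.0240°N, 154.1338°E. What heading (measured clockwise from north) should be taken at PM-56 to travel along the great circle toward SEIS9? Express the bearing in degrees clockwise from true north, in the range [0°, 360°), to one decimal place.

Δλ = 0.5517°
y = sin Δλ · cos φ₂ = 0.004217
x = cos φ₁ sin φ₂ − sin φ₁ cos φ₂ cos Δλ = -0.003019
θ = atan2(y, x) = 125.5932° → 125.5932° (mod 360°)

125.6°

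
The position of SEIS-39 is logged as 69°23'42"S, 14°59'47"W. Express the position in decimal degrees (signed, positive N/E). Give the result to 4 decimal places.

-69.3950°, -14.9964°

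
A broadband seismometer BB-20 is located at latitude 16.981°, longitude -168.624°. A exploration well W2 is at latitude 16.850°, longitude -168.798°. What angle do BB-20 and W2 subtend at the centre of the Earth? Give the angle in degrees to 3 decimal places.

Δφ = -0.1310°,  Δλ = -0.1740°
a = sin²(Δφ/2) + cos φ₁ cos φ₂ sin²(Δλ/2) = 0.000003
c = 2·arcsin(√a) = 0.003697 rad = 0.2118°

0.212°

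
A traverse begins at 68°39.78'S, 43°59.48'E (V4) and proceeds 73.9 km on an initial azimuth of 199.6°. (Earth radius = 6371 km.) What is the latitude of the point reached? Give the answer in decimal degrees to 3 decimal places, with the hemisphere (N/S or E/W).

V4: φ = -68.66300°, λ = +43.99133°
δ = d/R = 73.9/6371 = 0.011599 rad
φ₂ = arcsin(sin φ₁ cos δ + cos φ₁ sin δ cos θ)
   = arcsin(-0.93146·0.99993 + 0.36385·0.01160·-0.94206) = -69.28795°
λ₂ = λ₁ + atan2(sin θ sin δ cos φ₁, cos δ − sin φ₁ sin φ₂) = 43.36097°

69.288°S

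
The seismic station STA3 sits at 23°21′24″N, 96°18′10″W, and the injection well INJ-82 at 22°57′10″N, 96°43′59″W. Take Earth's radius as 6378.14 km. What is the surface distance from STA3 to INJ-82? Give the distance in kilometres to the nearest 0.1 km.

62.9 km

STA3: φ = +23.35667°, λ = -96.30278°
INJ-82: φ = +22.95278°, λ = -96.73306°
Δφ = -0.4039°,  Δλ = -0.4303°
a = sin²(Δφ/2) + cos φ₁ cos φ₂ sin²(Δλ/2) = 0.000024
c = 2·arcsin(√a) = 0.009867 rad = 0.5654°
d = R·c = 6378.14 × 0.009867 = 62.9 km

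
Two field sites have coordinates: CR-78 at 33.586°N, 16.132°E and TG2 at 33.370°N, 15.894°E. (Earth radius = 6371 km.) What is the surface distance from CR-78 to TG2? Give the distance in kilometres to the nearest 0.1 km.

Δφ = -0.2160°,  Δλ = -0.2380°
a = sin²(Δφ/2) + cos φ₁ cos φ₂ sin²(Δλ/2) = 0.000007
c = 2·arcsin(√a) = 0.005120 rad = 0.2934°
d = R·c = 6371 × 0.005120 = 32.6 km

32.6 km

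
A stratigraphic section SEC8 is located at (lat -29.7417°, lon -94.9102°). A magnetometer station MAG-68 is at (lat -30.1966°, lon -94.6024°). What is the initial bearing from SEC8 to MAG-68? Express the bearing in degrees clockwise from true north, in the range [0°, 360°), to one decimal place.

Δλ = 0.3078°
y = sin Δλ · cos φ₂ = 0.004643
x = cos φ₁ sin φ₂ − sin φ₁ cos φ₂ cos Δλ = -0.007946
θ = atan2(y, x) = 149.6995° → 149.6995° (mod 360°)

149.7°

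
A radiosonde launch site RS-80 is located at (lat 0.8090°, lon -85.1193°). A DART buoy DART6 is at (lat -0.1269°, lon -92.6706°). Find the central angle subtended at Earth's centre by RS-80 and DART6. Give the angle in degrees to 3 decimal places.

Δφ = -0.9359°,  Δλ = -7.5513°
a = sin²(Δφ/2) + cos φ₁ cos φ₂ sin²(Δλ/2) = 0.004402
c = 2·arcsin(√a) = 0.132800 rad = 7.6089°

7.609°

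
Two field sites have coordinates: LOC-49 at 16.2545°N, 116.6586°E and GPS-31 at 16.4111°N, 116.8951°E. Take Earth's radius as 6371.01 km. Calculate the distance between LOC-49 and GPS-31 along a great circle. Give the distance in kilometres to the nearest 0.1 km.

Δφ = 0.1566°,  Δλ = 0.2365°
a = sin²(Δφ/2) + cos φ₁ cos φ₂ sin²(Δλ/2) = 0.000006
c = 2·arcsin(√a) = 0.004813 rad = 0.2757°
d = R·c = 6371.01 × 0.004813 = 30.7 km

30.7 km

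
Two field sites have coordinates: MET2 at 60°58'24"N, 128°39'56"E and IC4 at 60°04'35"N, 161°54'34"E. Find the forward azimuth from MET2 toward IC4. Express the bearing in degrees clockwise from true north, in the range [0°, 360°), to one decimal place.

MET2: φ = +60.97333°, λ = +128.66556°
IC4: φ = +60.07639°, λ = +161.90944°
Δλ = 33.2439°
y = sin Δλ · cos φ₂ = 0.273469
x = cos φ₁ sin φ₂ − sin φ₁ cos φ₂ cos Δλ = 0.055730
θ = atan2(y, x) = 78.4814° → 78.4814° (mod 360°)

78.5°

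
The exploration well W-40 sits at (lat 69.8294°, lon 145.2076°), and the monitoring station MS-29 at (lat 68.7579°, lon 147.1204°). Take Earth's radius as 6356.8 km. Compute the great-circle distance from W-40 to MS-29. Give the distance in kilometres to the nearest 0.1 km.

140.6 km

Δφ = -1.0715°,  Δλ = 1.9128°
a = sin²(Δφ/2) + cos φ₁ cos φ₂ sin²(Δλ/2) = 0.000122
c = 2·arcsin(√a) = 0.022113 rad = 1.2670°
d = R·c = 6356.8 × 0.022113 = 140.6 km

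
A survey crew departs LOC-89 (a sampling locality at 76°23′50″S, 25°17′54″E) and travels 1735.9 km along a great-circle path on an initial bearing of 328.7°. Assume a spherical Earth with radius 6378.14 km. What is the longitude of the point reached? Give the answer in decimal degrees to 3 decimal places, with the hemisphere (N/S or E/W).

LOC-89: φ = -76.39722°, λ = +25.29833°
δ = d/R = 1735.9/6378.14 = 0.272164 rad
φ₂ = arcsin(sin φ₁ cos δ + cos φ₁ sin δ cos θ)
   = arcsin(-0.97195·0.96319 + 0.23519·0.26882·0.85446) = -61.90310°
λ₂ = λ₁ + atan2(sin θ sin δ cos φ₁, cos δ − sin φ₁ sin φ₂) = 8.04900°

8.049°E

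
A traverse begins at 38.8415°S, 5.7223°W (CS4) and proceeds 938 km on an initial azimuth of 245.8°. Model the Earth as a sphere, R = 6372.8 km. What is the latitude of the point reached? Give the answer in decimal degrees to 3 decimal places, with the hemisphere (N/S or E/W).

41.852°S

δ = d/R = 938/6372.8 = 0.147188 rad
φ₂ = arcsin(sin φ₁ cos δ + cos φ₁ sin δ cos θ)
   = arcsin(-0.62717·0.98919 + 0.77888·0.14666·-0.40992) = -41.85224°
λ₂ = λ₁ + atan2(sin θ sin δ cos φ₁, cos δ − sin φ₁ sin φ₂) = -16.06803°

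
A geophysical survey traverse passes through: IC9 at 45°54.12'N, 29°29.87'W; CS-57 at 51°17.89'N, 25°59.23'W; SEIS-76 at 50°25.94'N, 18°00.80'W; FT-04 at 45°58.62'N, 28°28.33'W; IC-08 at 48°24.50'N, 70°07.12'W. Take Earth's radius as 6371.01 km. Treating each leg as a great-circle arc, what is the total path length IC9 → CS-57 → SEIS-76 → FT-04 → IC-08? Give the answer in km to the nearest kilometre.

IC9: φ = +45.90200°, λ = -29.49783°
CS-57: φ = +51.29817°, λ = -25.98717°
SEIS-76: φ = +50.43233°, λ = -18.01333°
FT-04: φ = +45.97700°, λ = -28.47217°
IC-08: φ = +48.40833°, λ = -70.11867°
IC9→CS-57: c = 0.102498 rad, d = 653.01 km
CS-57→SEIS-76: c = 0.089080 rad, d = 567.53 km
SEIS-76→FT-04: c = 0.144184 rad, d = 918.60 km
FT-04→IC-08: c = 0.489632 rad, d = 3119.45 km
Total = 653.01 + 567.53 + 918.60 + 3119.45 = 5258.60 km

5259 km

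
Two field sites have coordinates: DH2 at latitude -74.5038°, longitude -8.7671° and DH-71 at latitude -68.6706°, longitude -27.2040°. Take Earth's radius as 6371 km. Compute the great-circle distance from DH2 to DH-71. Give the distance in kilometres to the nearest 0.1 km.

Δφ = 5.8332°,  Δλ = -18.4369°
a = sin²(Δφ/2) + cos φ₁ cos φ₂ sin²(Δλ/2) = 0.005083
c = 2·arcsin(√a) = 0.142711 rad = 8.1768°
d = R·c = 6371 × 0.142711 = 909.2 km

909.2 km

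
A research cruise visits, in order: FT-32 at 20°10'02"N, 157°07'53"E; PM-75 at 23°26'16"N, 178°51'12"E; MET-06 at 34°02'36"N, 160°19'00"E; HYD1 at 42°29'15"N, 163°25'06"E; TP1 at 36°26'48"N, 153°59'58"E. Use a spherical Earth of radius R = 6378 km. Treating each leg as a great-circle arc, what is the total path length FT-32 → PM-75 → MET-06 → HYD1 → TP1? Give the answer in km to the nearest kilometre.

FT-32: φ = +20.16722°, λ = +157.13139°
PM-75: φ = +23.43778°, λ = +178.85333°
MET-06: φ = +34.04333°, λ = +160.31667°
HYD1: φ = +42.48750°, λ = +163.41833°
TP1: φ = +36.44667°, λ = +153.99944°
FT-32→PM-75: c = 0.356239 rad, d = 2272.09 km
PM-75→MET-06: c = 0.337830 rad, d = 2154.68 km
MET-06→HYD1: c = 0.153354 rad, d = 978.09 km
HYD1→TP1: c = 0.164808 rad, d = 1051.14 km
Total = 2272.09 + 2154.68 + 978.09 + 1051.14 = 6456.00 km

6456 km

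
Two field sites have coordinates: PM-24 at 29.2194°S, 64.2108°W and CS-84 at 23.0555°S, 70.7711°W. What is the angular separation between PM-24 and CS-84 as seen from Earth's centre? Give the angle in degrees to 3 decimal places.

8.521°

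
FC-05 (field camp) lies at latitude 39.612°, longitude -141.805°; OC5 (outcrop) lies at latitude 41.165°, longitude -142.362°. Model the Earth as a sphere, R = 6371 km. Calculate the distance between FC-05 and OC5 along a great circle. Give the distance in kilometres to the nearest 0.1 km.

179.0 km

Δφ = 1.5530°,  Δλ = -0.5570°
a = sin²(Δφ/2) + cos φ₁ cos φ₂ sin²(Δλ/2) = 0.000197
c = 2·arcsin(√a) = 0.028098 rad = 1.6099°
d = R·c = 6371 × 0.028098 = 179.0 km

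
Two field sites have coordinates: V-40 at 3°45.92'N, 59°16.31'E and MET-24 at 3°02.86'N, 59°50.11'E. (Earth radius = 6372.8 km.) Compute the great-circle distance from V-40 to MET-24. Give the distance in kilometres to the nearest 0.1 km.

V-40: φ = +3.76533°, λ = +59.27183°
MET-24: φ = +3.04767°, λ = +59.83517°
Δφ = -0.7177°,  Δλ = 0.5633°
a = sin²(Δφ/2) + cos φ₁ cos φ₂ sin²(Δλ/2) = 0.000063
c = 2·arcsin(√a) = 0.015913 rad = 0.9117°
d = R·c = 6372.8 × 0.015913 = 101.4 km

101.4 km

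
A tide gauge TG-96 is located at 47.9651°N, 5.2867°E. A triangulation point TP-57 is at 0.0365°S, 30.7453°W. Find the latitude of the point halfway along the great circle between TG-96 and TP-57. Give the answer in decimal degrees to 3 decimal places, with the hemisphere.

Bx = cos φ₂ cos Δλ = 0.808688,  By = cos φ₂ sin Δλ = -0.588237
φₘ = atan2(sin φ₁ + sin φ₂, √((cos φ₁ + Bx)² + By²)) = 25.00593°
λₘ = λ₁ + atan2(By, cos φ₁ + Bx) = -16.41200°

25.006°N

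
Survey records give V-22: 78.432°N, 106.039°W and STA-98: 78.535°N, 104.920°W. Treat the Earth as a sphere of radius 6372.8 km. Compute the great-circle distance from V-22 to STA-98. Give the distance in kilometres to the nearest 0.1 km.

27.4 km

Δφ = 0.1030°,  Δλ = 1.1190°
a = sin²(Δφ/2) + cos φ₁ cos φ₂ sin²(Δλ/2) = 0.000005
c = 2·arcsin(√a) = 0.004294 rad = 0.2460°
d = R·c = 6372.8 × 0.004294 = 27.4 km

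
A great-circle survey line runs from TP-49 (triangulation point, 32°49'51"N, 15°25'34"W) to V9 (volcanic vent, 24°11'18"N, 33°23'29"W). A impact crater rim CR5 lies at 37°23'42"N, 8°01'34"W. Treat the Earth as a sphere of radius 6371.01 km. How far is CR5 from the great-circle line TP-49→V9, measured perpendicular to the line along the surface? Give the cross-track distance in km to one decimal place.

216.8 km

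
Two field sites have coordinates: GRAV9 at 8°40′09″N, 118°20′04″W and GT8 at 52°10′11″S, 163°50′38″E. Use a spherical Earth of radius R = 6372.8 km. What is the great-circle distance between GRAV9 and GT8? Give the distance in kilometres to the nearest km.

9954 km

GRAV9: φ = +8.66917°, λ = -118.33444°
GT8: φ = -52.16972°, λ = +163.84389°
Δφ = -60.8389°,  Δλ = -77.8217°
a = sin²(Δφ/2) + cos φ₁ cos φ₂ sin²(Δλ/2) = 0.495572
c = 2·arcsin(√a) = 1.561941 rad = 89.4926°
d = R·c = 6372.8 × 1.561941 = 9953.9 km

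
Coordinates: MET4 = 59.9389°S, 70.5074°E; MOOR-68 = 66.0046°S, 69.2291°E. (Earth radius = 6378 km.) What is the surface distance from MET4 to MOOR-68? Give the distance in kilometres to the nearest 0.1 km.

Δφ = -6.0657°,  Δλ = -1.2783°
a = sin²(Δφ/2) + cos φ₁ cos φ₂ sin²(Δλ/2) = 0.002825
c = 2·arcsin(√a) = 0.106345 rad = 6.0931°
d = R·c = 6378 × 0.106345 = 678.3 km

678.3 km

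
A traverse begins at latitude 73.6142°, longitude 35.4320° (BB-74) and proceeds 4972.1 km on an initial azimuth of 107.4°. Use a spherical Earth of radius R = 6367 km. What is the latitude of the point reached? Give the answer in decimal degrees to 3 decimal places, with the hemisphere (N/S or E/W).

δ = d/R = 4972.1/6367 = 0.780917 rad
φ₂ = arcsin(sin φ₁ cos δ + cos φ₁ sin δ cos θ)
   = arcsin(0.95938·0.71027 + 0.28210·0.70393·-0.29904) = 38.46496°
λ₂ = λ₁ + atan2(sin θ sin δ cos φ₁, cos δ − sin φ₁ sin φ₂) = 94.51268°

38.465°N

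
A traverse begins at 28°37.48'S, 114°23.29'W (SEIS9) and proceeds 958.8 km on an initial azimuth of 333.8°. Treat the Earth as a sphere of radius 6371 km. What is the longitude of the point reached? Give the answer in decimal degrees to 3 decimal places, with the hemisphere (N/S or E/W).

SEIS9: φ = -28.62467°, λ = -114.38817°
δ = d/R = 958.8/6371 = 0.150494 rad
φ₂ = arcsin(sin φ₁ cos δ + cos φ₁ sin δ cos θ)
   = arcsin(-0.47907·0.98870 + 0.87778·0.14993·0.89726) = -20.82860°
λ₂ = λ₁ + atan2(sin θ sin δ cos φ₁, cos δ − sin φ₁ sin φ₂) = -118.44937°

118.449°W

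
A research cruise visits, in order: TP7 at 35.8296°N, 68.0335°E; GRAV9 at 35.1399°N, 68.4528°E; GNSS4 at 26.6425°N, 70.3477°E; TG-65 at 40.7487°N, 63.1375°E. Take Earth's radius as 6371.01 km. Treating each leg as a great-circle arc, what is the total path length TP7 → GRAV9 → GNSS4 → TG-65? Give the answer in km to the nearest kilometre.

TP7→GRAV9: c = 0.013432 rad, d = 85.57 km
GRAV9→GNSS4: c = 0.150989 rad, d = 961.95 km
GNSS4→TG-65: c = 0.267287 rad, d = 1702.89 km
Total = 85.57 + 961.95 + 1702.89 = 2750.41 km

2750 km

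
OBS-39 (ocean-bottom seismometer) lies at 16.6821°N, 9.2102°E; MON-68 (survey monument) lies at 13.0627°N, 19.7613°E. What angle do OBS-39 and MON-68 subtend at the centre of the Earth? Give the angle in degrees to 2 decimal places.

Δφ = -3.6194°,  Δλ = 10.5511°
a = sin²(Δφ/2) + cos φ₁ cos φ₂ sin²(Δλ/2) = 0.008886
c = 2·arcsin(√a) = 0.188811 rad = 10.8181°

10.82°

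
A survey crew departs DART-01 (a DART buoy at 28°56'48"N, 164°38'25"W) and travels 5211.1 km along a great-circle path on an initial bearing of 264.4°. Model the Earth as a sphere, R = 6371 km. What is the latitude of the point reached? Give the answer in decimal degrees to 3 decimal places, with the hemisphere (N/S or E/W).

DART-01: φ = +28.94667°, λ = -164.64028°
δ = d/R = 5211.1/6371 = 0.817941 rad
φ₂ = arcsin(sin φ₁ cos δ + cos φ₁ sin δ cos θ)
   = arcsin(0.48400·0.68373 + 0.87507·0.72974·-0.09758) = 15.58133°
λ₂ = λ₁ + atan2(sin θ sin δ cos φ₁, cos δ − sin φ₁ sin φ₂) = 146.42473°

15.581°N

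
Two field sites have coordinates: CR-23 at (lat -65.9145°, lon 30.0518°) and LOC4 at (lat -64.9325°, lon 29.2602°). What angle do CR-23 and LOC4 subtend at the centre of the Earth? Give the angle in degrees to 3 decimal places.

1.036°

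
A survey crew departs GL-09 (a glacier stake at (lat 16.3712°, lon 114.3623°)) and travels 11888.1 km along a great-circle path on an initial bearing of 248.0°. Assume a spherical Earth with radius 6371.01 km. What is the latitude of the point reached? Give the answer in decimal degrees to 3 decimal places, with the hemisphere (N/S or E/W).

δ = d/R = 11888.1/6371.01 = 1.865968 rad
φ₂ = arcsin(sin φ₁ cos δ + cos φ₁ sin δ cos θ)
   = arcsin(0.28186·-0.29090 + 0.95946·0.95675·-0.37461) = -25.20564°
λ₂ = λ₁ + atan2(sin θ sin δ cos φ₁, cos δ − sin φ₁ sin φ₂) = 13.01061°

25.206°S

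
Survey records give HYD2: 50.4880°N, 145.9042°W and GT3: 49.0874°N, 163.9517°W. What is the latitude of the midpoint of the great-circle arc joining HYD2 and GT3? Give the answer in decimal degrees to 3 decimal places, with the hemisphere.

50.139°N

Bx = cos φ₂ cos Δλ = 0.622686,  By = cos φ₂ sin Δλ = -0.202894
φₘ = atan2(sin φ₁ + sin φ₂, √((cos φ₁ + Bx)² + By²)) = 50.13906°
λₘ = λ₁ + atan2(By, cos φ₁ + Bx) = -155.05950°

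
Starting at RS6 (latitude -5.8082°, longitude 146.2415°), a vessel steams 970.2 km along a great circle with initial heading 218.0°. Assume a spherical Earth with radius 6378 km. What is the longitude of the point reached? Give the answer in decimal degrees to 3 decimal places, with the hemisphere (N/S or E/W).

δ = d/R = 970.2/6378 = 0.152117 rad
φ₂ = arcsin(sin φ₁ cos δ + cos φ₁ sin δ cos θ)
   = arcsin(-0.10120·0.98845 + 0.99487·0.15153·-0.78801) = -12.64002°
λ₂ = λ₁ + atan2(sin θ sin δ cos φ₁, cos δ − sin φ₁ sin φ₂) = 140.75514°

140.755°E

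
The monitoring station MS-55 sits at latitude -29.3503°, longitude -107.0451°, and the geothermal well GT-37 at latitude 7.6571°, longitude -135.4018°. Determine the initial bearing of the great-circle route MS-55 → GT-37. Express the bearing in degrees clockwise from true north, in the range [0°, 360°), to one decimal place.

319.1°

Δλ = -28.3567°
y = sin Δλ · cos φ₂ = -0.470724
x = cos φ₁ sin φ₂ − sin φ₁ cos φ₂ cos Δλ = 0.543629
θ = atan2(y, x) = -40.8891° → 319.1109° (mod 360°)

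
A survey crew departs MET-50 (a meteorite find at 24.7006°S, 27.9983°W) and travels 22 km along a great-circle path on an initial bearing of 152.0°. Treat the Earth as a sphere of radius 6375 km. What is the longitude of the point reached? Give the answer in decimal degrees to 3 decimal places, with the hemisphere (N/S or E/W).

27.896°W

δ = d/R = 22/6375 = 0.003451 rad
φ₂ = arcsin(sin φ₁ cos δ + cos φ₁ sin δ cos θ)
   = arcsin(-0.41788·0.99999 + 0.90850·0.00345·-0.88295) = -24.87515°
λ₂ = λ₁ + atan2(sin θ sin δ cos φ₁, cos δ − sin φ₁ sin φ₂) = -27.89598°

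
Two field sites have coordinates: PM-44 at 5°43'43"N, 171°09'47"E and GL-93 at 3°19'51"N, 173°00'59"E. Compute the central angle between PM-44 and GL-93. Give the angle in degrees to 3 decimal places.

PM-44: φ = +5.72861°, λ = +171.16306°
GL-93: φ = +3.33083°, λ = +173.01639°
Δφ = -2.3978°,  Δλ = 1.8533°
a = sin²(Δφ/2) + cos φ₁ cos φ₂ sin²(Δλ/2) = 0.000698
c = 2·arcsin(√a) = 0.052830 rad = 3.0269°

3.027°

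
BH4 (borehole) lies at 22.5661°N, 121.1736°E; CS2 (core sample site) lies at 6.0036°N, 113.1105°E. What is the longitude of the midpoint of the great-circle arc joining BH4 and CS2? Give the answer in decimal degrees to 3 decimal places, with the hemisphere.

Bx = cos φ₂ cos Δλ = 0.984684,  By = cos φ₂ sin Δλ = -0.139494
φₘ = atan2(sin φ₁ + sin φ₂, √((cos φ₁ + Bx)² + By²)) = 14.31878°
λₘ = λ₁ + atan2(By, cos φ₁ + Bx) = 116.99240°

116.992°E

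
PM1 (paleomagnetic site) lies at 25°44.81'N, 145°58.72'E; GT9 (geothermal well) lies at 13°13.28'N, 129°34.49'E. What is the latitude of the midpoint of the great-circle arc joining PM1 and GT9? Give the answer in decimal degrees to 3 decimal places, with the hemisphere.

19.670°N

PM1: φ = +25.74683°, λ = +145.97867°
GT9: φ = +13.22133°, λ = +129.57483°
Bx = cos φ₂ cos Δλ = 0.933868,  By = cos φ₂ sin Δλ = -0.274920
φₘ = atan2(sin φ₁ + sin φ₂, √((cos φ₁ + Bx)² + By²)) = 19.66977°
λₘ = λ₁ + atan2(By, cos φ₁ + Bx) = 137.45610°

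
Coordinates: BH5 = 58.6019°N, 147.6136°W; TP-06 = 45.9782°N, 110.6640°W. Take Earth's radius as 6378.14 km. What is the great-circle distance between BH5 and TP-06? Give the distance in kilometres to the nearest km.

2831 km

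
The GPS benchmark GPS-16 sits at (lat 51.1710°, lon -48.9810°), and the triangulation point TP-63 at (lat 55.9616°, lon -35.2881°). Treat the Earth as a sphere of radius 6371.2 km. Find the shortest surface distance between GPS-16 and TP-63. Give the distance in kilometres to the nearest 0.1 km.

Δφ = 4.7906°,  Δλ = 13.6929°
a = sin²(Δφ/2) + cos φ₁ cos φ₂ sin²(Δλ/2) = 0.006734
c = 2·arcsin(√a) = 0.164308 rad = 9.4142°
d = R·c = 6371.2 × 0.164308 = 1046.8 km

1046.8 km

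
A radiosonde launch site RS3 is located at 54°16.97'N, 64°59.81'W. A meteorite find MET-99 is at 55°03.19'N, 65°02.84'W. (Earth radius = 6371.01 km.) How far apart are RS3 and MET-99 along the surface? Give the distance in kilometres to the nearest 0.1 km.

85.7 km

RS3: φ = +54.28283°, λ = -64.99683°
MET-99: φ = +55.05317°, λ = -65.04733°
Δφ = 0.7703°,  Δλ = -0.0505°
a = sin²(Δφ/2) + cos φ₁ cos φ₂ sin²(Δλ/2) = 0.000045
c = 2·arcsin(√a) = 0.013455 rad = 0.7709°
d = R·c = 6371.01 × 0.013455 = 85.7 km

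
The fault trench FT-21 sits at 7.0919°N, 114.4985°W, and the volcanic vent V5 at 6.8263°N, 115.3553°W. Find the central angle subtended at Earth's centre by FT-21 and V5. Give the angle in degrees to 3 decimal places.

0.891°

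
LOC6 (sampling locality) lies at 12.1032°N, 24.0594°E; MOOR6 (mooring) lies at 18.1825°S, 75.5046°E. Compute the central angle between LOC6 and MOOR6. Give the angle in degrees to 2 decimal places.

59.10°

Δφ = -30.2857°,  Δλ = 51.4452°
a = sin²(Δφ/2) + cos φ₁ cos φ₂ sin²(Δλ/2) = 0.243224
c = 2·arcsin(√a) = 1.031477 rad = 59.0993°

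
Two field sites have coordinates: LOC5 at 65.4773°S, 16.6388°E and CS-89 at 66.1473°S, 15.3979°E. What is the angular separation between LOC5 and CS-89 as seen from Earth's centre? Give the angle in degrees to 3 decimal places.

0.841°

Δφ = -0.6700°,  Δλ = -1.2409°
a = sin²(Δφ/2) + cos φ₁ cos φ₂ sin²(Δλ/2) = 0.000054
c = 2·arcsin(√a) = 0.014679 rad = 0.8410°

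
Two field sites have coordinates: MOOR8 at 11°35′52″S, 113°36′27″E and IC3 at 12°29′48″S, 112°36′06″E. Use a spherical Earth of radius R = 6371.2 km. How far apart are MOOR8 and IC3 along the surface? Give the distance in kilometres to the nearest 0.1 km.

148.2 km

MOOR8: φ = -11.59778°, λ = +113.60750°
IC3: φ = -12.49667°, λ = +112.60167°
Δφ = -0.8989°,  Δλ = -1.0058°
a = sin²(Δφ/2) + cos φ₁ cos φ₂ sin²(Δλ/2) = 0.000135
c = 2·arcsin(√a) = 0.023257 rad = 1.3325°
d = R·c = 6371.2 × 0.023257 = 148.2 km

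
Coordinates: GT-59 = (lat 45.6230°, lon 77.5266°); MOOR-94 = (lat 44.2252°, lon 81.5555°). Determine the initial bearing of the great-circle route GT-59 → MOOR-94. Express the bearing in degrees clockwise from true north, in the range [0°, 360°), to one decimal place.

Δλ = 4.0289°
y = sin Δλ · cos φ₂ = 0.050348
x = cos φ₁ sin φ₂ − sin φ₁ cos φ₂ cos Δλ = -0.023128
θ = atan2(y, x) = 114.6722° → 114.6722° (mod 360°)

114.7°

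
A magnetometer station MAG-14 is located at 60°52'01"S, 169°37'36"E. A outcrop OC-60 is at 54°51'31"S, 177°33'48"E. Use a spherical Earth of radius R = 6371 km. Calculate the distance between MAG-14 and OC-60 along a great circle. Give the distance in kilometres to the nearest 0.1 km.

815.3 km

MAG-14: φ = -60.86694°, λ = +169.62667°
OC-60: φ = -54.85861°, λ = +177.56333°
Δφ = 6.0083°,  Δλ = 7.9367°
a = sin²(Δφ/2) + cos φ₁ cos φ₂ sin²(Δλ/2) = 0.004089
c = 2·arcsin(√a) = 0.127974 rad = 7.3324°
d = R·c = 6371 × 0.127974 = 815.3 km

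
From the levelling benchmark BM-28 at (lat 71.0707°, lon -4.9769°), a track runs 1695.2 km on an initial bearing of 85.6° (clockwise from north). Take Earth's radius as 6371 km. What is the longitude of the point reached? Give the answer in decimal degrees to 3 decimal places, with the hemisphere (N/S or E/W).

36.758°E

δ = d/R = 1695.2/6371 = 0.266081 rad
φ₂ = arcsin(sin φ₁ cos δ + cos φ₁ sin δ cos θ)
   = arcsin(0.94592·0.96481 + 0.32440·0.26295·0.07672) = 66.80590°
λ₂ = λ₁ + atan2(sin θ sin δ cos φ₁, cos δ − sin φ₁ sin φ₂) = 36.75778°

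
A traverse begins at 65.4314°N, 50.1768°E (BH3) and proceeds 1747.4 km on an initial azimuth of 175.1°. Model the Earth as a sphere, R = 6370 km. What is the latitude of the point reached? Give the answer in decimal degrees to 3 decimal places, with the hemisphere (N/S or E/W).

49.751°N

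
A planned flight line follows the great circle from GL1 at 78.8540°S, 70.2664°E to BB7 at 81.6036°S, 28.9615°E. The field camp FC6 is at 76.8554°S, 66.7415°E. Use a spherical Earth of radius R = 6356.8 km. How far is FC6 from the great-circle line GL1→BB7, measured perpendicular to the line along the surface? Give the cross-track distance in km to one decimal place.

δ₁₃ = central angle GL1→FC6 = 0.037190 rad  (haversine)
θ₁₃ = bearing GL1→FC6 = 337.912°,  θ₁₂ = bearing GL1→BB7 = 229.058°
dₓₜ = R·arcsin(sin δ₁₃ · sin(θ₁₃ − θ₁₂)) = 6356.8·arcsin(0.03718·sin(108.854°)) = 223.722 km
|dₓₜ| = 223.722 km

223.7 km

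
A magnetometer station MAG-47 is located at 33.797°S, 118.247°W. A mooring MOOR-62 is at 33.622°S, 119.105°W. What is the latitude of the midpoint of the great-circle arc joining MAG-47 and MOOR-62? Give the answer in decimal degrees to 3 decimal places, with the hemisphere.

Bx = cos φ₂ cos Δλ = 0.832615,  By = cos φ₂ sin Δλ = -0.012469
φₘ = atan2(sin φ₁ + sin φ₂, √((cos φ₁ + Bx)² + By²)) = -33.71024°
λₘ = λ₁ + atan2(By, cos φ₁ + Bx) = -118.67644°

33.710°S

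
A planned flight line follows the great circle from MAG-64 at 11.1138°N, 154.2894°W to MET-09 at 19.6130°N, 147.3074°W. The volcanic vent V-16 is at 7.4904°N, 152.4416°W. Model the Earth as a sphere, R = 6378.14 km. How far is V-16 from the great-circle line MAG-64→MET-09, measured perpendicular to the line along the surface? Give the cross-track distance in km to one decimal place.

407.1 km

δ₁₃ = central angle MAG-64→V-16 = 0.070795 rad  (haversine)
θ₁₃ = bearing MAG-64→V-16 = 153.131°,  θ₁₂ = bearing MAG-64→MET-09 = 37.516°
dₓₜ = R·arcsin(sin δ₁₃ · sin(θ₁₃ − θ₁₂)) = 6378.14·arcsin(0.07074·sin(115.615°)) = 407.096 km
|dₓₜ| = 407.096 km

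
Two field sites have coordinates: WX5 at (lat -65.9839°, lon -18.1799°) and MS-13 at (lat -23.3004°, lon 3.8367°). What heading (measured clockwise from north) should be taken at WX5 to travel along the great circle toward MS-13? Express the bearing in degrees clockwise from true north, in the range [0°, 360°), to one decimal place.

Δλ = 22.0166°
y = sin Δλ · cos φ₂ = 0.344302
x = cos φ₁ sin φ₂ − sin φ₁ cos φ₂ cos Δλ = 0.616769
θ = atan2(y, x) = 29.1718° → 29.1718° (mod 360°)

29.2°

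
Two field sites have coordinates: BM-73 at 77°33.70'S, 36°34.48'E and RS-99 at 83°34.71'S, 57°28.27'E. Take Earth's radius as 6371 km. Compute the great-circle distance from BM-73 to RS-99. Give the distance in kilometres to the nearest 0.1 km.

BM-73: φ = -77.56167°, λ = +36.57467°
RS-99: φ = -83.57850°, λ = +57.47117°
Δφ = -6.0168°,  Δλ = 20.8965°
a = sin²(Δφ/2) + cos φ₁ cos φ₂ sin²(Δλ/2) = 0.003547
c = 2·arcsin(√a) = 0.119178 rad = 6.8284°
d = R·c = 6371 × 0.119178 = 759.3 km

759.3 km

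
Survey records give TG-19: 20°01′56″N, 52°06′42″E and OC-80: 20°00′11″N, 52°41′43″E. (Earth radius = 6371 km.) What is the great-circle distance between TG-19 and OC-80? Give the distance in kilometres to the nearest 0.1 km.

TG-19: φ = +20.03222°, λ = +52.11167°
OC-80: φ = +20.00306°, λ = +52.69528°
Δφ = -0.0292°,  Δλ = 0.5836°
a = sin²(Δφ/2) + cos φ₁ cos φ₂ sin²(Δλ/2) = 0.000023
c = 2·arcsin(√a) = 0.009584 rad = 0.5491°
d = R·c = 6371 × 0.009584 = 61.1 km

61.1 km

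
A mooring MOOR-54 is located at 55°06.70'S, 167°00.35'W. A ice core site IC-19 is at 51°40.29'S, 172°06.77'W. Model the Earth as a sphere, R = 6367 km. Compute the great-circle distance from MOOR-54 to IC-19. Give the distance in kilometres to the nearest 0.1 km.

510.3 km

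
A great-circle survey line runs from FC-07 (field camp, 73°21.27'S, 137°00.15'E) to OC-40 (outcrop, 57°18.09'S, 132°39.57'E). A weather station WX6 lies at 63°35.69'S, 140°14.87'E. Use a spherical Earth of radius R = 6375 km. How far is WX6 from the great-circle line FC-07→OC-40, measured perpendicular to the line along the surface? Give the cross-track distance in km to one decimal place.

FC-07: φ = -73.35450°, λ = +137.00250°
OC-40: φ = -57.30150°, λ = +132.65950°
WX6: φ = -63.59483°, λ = +140.24783°
δ₁₃ = central angle FC-07→WX6 = 0.171539 rad  (haversine)
θ₁₃ = bearing FC-07→WX6 = 8.481°,  θ₁₂ = bearing FC-07→OC-40 = 351.540°
dₓₜ = R·arcsin(sin δ₁₃ · sin(θ₁₃ − θ₁₂)) = 6375·arcsin(0.17070·sin(-343.059°)) = 317.228 km
|dₓₜ| = 317.228 km

317.2 km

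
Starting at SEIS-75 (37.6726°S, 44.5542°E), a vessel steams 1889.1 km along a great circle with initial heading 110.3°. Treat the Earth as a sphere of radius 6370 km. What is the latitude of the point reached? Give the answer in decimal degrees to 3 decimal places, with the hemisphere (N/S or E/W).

δ = d/R = 1889.1/6370 = 0.296562 rad
φ₂ = arcsin(sin φ₁ cos δ + cos φ₁ sin δ cos θ)
   = arcsin(-0.61115·0.95635 + 0.79152·0.29223·-0.34694) = -41.66077°
λ₂ = λ₁ + atan2(sin θ sin δ cos φ₁, cos δ − sin φ₁ sin φ₂) = 66.07665°

41.661°S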